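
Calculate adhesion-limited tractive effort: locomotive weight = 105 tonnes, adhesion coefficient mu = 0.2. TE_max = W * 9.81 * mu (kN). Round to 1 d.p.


TE_max = W * g * mu
TE_max = 105 * 9.81 * 0.2
TE_max = 1030.05 * 0.2
TE_max = 206.0 kN

206.0


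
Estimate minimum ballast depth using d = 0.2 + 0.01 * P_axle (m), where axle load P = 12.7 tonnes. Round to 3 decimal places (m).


d = 0.2 + 0.01 * 12.7
d = 0.2 + 0.127
d = 0.327 m

0.327


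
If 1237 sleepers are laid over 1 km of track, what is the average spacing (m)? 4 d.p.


Spacing = 1000 m / number of sleepers
Spacing = 1000 / 1237
Spacing = 0.8084 m

0.8084


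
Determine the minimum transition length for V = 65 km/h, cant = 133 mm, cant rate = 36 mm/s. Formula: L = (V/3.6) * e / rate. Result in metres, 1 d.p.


Convert speed: V = 65 / 3.6 = 18.0556 m/s
L = 18.0556 * 133 / 36
L = 2401.3889 / 36
L = 66.7 m

66.7


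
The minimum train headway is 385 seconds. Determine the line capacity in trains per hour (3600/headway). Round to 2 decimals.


Capacity = 3600 / headway
Capacity = 3600 / 385
Capacity = 9.35 trains/hour

9.35


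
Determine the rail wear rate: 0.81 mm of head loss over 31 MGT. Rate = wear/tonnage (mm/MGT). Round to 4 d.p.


Wear rate = total wear / cumulative tonnage
Rate = 0.81 / 31
Rate = 0.0261 mm/MGT

0.0261


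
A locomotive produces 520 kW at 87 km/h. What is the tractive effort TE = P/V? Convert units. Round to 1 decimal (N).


Convert: P = 520 kW = 520000 W
V = 87 / 3.6 = 24.1667 m/s
TE = 520000 / 24.1667
TE = 21517.2 N

21517.2


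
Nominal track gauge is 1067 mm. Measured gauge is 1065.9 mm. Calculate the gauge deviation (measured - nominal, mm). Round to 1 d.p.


Deviation = measured - nominal
Deviation = 1065.9 - 1067
Deviation = -1.1 mm

-1.1


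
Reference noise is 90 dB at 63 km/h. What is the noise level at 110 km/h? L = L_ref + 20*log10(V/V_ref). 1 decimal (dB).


V/V_ref = 110 / 63 = 1.746032
log10(1.746032) = 0.242052
20 * 0.242052 = 4.841
L = 90 + 4.841 = 94.8 dB

94.8


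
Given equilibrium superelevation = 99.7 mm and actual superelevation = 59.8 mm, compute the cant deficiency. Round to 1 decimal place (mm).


Cant deficiency = equilibrium cant - actual cant
CD = 99.7 - 59.8
CD = 39.9 mm

39.9


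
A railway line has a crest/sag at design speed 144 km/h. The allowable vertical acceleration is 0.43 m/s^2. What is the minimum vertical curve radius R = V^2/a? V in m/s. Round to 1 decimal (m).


Convert speed: V = 144 / 3.6 = 40.0 m/s
V^2 = 1600.0 m^2/s^2
R_v = 1600.0 / 0.43
R_v = 3720.9 m

3720.9


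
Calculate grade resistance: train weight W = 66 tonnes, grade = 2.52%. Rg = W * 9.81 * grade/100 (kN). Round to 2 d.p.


Rg = W * 9.81 * grade / 100
Rg = 66 * 9.81 * 2.52 / 100
Rg = 647.46 * 0.0252
Rg = 16.32 kN

16.32


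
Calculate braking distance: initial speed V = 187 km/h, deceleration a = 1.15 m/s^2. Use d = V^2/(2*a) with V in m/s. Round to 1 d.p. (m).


Convert speed: V = 187 / 3.6 = 51.9444 m/s
V^2 = 2698.2253
d = 2698.2253 / (2 * 1.15)
d = 2698.2253 / 2.3
d = 1173.1 m

1173.1


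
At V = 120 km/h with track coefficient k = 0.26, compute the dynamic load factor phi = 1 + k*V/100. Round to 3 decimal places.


phi = 1 + k * V / 100
phi = 1 + 0.26 * 120 / 100
phi = 1 + 0.312
phi = 1.312

1.312


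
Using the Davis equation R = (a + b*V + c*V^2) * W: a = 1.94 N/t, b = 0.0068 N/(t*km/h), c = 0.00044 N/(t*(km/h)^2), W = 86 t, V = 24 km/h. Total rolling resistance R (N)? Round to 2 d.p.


b*V = 0.0068 * 24 = 0.1632
c*V^2 = 0.00044 * 576 = 0.25344
R_per_t = 1.94 + 0.1632 + 0.25344 = 2.35664 N/t
R_total = 2.35664 * 86 = 202.67 N

202.67


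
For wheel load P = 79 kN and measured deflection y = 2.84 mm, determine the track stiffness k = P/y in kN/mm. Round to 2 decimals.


Track stiffness k = P / y
k = 79 / 2.84
k = 27.82 kN/mm

27.82


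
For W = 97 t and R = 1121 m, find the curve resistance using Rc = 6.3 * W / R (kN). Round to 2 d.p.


Rc = 6.3 * W / R
Rc = 6.3 * 97 / 1121
Rc = 611.1 / 1121
Rc = 0.55 kN

0.55


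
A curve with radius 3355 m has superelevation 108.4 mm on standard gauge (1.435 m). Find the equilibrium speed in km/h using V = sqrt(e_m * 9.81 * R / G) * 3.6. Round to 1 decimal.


Convert cant: e = 108.4 mm = 0.1084 m
V_ms = sqrt(0.1084 * 9.81 * 3355 / 1.435)
V_ms = sqrt(2486.216321) = 49.862 m/s
V = 49.862 * 3.6 = 179.5 km/h

179.5


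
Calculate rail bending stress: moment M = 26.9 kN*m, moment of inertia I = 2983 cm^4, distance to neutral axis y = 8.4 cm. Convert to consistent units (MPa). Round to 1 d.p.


Convert units:
M = 26.9 kN*m = 26900000 N*mm
y = 8.4 cm = 84 mm
I = 2983 cm^4 = 29830000 mm^4
sigma = 26900000 * 84 / 29830000
sigma = 75.7 MPa

75.7


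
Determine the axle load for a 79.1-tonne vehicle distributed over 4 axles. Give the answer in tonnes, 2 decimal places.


Load per axle = total weight / number of axles
Load = 79.1 / 4
Load = 19.78 tonnes

19.78


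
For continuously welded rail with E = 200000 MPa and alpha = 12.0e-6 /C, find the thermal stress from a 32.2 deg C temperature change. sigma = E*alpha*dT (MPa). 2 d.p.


sigma = E * alpha * dT
sigma = 200000 * 12.0e-6 * 32.2
sigma = 2.4 * 32.2
sigma = 77.28 MPa

77.28


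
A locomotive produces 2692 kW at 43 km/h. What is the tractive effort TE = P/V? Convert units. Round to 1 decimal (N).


Convert: P = 2692 kW = 2692000 W
V = 43 / 3.6 = 11.9444 m/s
TE = 2692000 / 11.9444
TE = 225376.7 N

225376.7


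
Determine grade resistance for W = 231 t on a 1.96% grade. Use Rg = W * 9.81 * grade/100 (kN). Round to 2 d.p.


Rg = W * 9.81 * grade / 100
Rg = 231 * 9.81 * 1.96 / 100
Rg = 2266.11 * 0.0196
Rg = 44.42 kN

44.42


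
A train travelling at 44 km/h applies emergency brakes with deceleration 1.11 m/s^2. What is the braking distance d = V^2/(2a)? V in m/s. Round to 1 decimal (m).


Convert speed: V = 44 / 3.6 = 12.2222 m/s
V^2 = 149.3827
d = 149.3827 / (2 * 1.11)
d = 149.3827 / 2.22
d = 67.3 m

67.3


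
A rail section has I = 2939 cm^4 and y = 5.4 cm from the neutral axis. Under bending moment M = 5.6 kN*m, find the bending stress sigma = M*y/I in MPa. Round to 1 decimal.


Convert units:
M = 5.6 kN*m = 5600000 N*mm
y = 5.4 cm = 54 mm
I = 2939 cm^4 = 29390000 mm^4
sigma = 5600000 * 54 / 29390000
sigma = 10.3 MPa

10.3


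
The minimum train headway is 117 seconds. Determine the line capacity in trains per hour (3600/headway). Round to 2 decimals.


Capacity = 3600 / headway
Capacity = 3600 / 117
Capacity = 30.77 trains/hour

30.77


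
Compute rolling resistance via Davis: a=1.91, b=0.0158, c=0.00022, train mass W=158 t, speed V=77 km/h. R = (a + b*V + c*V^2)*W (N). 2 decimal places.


b*V = 0.0158 * 77 = 1.2166
c*V^2 = 0.00022 * 5929 = 1.30438
R_per_t = 1.91 + 1.2166 + 1.30438 = 4.43098 N/t
R_total = 4.43098 * 158 = 700.09 N

700.09


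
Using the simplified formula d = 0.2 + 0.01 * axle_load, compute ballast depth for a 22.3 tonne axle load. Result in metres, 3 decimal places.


d = 0.2 + 0.01 * 22.3
d = 0.2 + 0.223
d = 0.423 m

0.423


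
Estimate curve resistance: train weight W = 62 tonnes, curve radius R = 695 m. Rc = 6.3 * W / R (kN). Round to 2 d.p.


Rc = 6.3 * W / R
Rc = 6.3 * 62 / 695
Rc = 390.6 / 695
Rc = 0.56 kN

0.56


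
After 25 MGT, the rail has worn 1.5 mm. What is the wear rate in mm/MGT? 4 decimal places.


Wear rate = total wear / cumulative tonnage
Rate = 1.5 / 25
Rate = 0.0600 mm/MGT

0.0600


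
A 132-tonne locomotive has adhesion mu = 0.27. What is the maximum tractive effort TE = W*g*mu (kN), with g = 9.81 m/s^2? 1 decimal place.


TE_max = W * g * mu
TE_max = 132 * 9.81 * 0.27
TE_max = 1294.92 * 0.27
TE_max = 349.6 kN

349.6


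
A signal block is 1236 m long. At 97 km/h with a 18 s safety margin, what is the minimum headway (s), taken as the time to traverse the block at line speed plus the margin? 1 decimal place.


V = 97 / 3.6 = 26.9444 m/s
Block traversal time = 1236 / 26.9444 = 45.8722 s
Headway = 45.8722 + 18
Headway = 63.9 s

63.9


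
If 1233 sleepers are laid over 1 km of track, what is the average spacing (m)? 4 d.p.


Spacing = 1000 m / number of sleepers
Spacing = 1000 / 1233
Spacing = 0.8110 m

0.8110


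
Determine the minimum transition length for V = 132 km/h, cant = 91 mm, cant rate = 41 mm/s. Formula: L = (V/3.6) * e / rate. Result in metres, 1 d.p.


Convert speed: V = 132 / 3.6 = 36.6667 m/s
L = 36.6667 * 91 / 41
L = 3336.6667 / 41
L = 81.4 m

81.4


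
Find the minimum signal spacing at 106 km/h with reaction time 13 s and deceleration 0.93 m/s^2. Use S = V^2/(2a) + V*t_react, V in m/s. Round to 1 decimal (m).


V = 106 / 3.6 = 29.4444 m/s
Braking distance = 29.4444^2 / (2*0.93) = 466.1158 m
Sighting distance = 29.4444 * 13 = 382.7778 m
S = 466.1158 + 382.7778 = 848.9 m

848.9


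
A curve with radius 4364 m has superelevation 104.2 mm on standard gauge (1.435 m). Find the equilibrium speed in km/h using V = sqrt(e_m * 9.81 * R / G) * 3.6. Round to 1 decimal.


Convert cant: e = 104.2 mm = 0.1042 m
V_ms = sqrt(0.1042 * 9.81 * 4364 / 1.435)
V_ms = sqrt(3108.633817) = 55.7551 m/s
V = 55.7551 * 3.6 = 200.7 km/h

200.7


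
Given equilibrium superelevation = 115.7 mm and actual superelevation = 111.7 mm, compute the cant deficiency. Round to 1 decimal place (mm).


Cant deficiency = equilibrium cant - actual cant
CD = 115.7 - 111.7
CD = 4.0 mm

4.0


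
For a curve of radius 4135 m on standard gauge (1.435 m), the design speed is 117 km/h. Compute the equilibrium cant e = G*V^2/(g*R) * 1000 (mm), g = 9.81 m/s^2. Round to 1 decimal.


Convert speed: V = 117 / 3.6 = 32.5 m/s
Apply formula: e = 1.435 * 32.5^2 / (9.81 * 4135)
e = 1.435 * 1056.25 / 40564.35
e = 0.037366 m = 37.4 mm

37.4


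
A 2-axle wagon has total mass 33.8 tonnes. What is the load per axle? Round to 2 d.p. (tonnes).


Load per axle = total weight / number of axles
Load = 33.8 / 2
Load = 16.90 tonnes

16.90


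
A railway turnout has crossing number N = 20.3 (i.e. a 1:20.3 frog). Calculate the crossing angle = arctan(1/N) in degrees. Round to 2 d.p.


1/N = 1/20.3 = 0.049261
angle = arctan(0.049261) = 0.049221 rad
angle = 0.049221 * 180/pi = 2.82 degrees

2.82


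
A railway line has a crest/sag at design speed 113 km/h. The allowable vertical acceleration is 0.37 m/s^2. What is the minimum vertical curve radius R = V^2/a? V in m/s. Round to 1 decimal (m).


Convert speed: V = 113 / 3.6 = 31.3889 m/s
V^2 = 985.2623 m^2/s^2
R_v = 985.2623 / 0.37
R_v = 2662.9 m

2662.9


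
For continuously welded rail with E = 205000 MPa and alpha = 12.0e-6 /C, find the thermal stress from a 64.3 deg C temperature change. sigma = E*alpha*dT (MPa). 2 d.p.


sigma = E * alpha * dT
sigma = 205000 * 12.0e-6 * 64.3
sigma = 2.46 * 64.3
sigma = 158.18 MPa

158.18


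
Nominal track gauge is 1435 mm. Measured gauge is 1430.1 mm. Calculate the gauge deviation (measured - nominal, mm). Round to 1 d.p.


Deviation = measured - nominal
Deviation = 1430.1 - 1435
Deviation = -4.9 mm

-4.9


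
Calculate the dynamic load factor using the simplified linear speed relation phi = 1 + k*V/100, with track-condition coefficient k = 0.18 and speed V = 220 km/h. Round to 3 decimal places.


phi = 1 + k * V / 100
phi = 1 + 0.18 * 220 / 100
phi = 1 + 0.396
phi = 1.396

1.396


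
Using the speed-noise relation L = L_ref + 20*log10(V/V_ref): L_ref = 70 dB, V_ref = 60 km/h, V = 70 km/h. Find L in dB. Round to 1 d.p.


V/V_ref = 70 / 60 = 1.166667
log10(1.166667) = 0.066947
20 * 0.066947 = 1.3389
L = 70 + 1.3389 = 71.3 dB

71.3


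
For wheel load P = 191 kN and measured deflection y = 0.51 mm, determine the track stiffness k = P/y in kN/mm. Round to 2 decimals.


Track stiffness k = P / y
k = 191 / 0.51
k = 374.51 kN/mm

374.51


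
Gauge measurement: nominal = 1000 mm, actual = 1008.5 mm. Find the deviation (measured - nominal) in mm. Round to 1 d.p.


Deviation = measured - nominal
Deviation = 1008.5 - 1000
Deviation = 8.5 mm

8.5


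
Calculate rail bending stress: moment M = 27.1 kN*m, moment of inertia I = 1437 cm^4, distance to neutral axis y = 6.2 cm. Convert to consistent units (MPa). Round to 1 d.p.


Convert units:
M = 27.1 kN*m = 27100000 N*mm
y = 6.2 cm = 62 mm
I = 1437 cm^4 = 14370000 mm^4
sigma = 27100000 * 62 / 14370000
sigma = 116.9 MPa

116.9


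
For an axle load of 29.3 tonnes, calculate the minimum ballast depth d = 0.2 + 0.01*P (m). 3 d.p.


d = 0.2 + 0.01 * 29.3
d = 0.2 + 0.293
d = 0.493 m

0.493


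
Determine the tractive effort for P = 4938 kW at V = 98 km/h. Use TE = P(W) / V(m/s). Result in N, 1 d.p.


Convert: P = 4938 kW = 4938000 W
V = 98 / 3.6 = 27.2222 m/s
TE = 4938000 / 27.2222
TE = 181395.9 N

181395.9


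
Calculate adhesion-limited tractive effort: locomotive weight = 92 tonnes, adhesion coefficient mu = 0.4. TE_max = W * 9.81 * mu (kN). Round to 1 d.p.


TE_max = W * g * mu
TE_max = 92 * 9.81 * 0.4
TE_max = 902.52 * 0.4
TE_max = 361.0 kN

361.0


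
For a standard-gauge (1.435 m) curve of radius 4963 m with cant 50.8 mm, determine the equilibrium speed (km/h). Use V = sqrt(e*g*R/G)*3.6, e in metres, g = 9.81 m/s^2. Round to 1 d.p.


Convert cant: e = 50.8 mm = 0.0508 m
V_ms = sqrt(0.0508 * 9.81 * 4963 / 1.435)
V_ms = sqrt(1723.55479) = 41.5157 m/s
V = 41.5157 * 3.6 = 149.5 km/h

149.5


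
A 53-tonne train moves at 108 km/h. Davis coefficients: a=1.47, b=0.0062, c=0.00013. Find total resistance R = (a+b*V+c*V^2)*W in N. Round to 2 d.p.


b*V = 0.0062 * 108 = 0.6696
c*V^2 = 0.00013 * 11664 = 1.51632
R_per_t = 1.47 + 0.6696 + 1.51632 = 3.65592 N/t
R_total = 3.65592 * 53 = 193.76 N

193.76


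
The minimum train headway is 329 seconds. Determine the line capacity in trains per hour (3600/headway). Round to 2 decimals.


Capacity = 3600 / headway
Capacity = 3600 / 329
Capacity = 10.94 trains/hour

10.94


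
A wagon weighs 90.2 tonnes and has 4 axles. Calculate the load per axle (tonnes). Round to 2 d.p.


Load per axle = total weight / number of axles
Load = 90.2 / 4
Load = 22.55 tonnes

22.55


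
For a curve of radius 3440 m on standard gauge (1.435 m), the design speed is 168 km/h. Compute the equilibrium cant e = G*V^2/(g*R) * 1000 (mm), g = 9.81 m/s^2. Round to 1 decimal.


Convert speed: V = 168 / 3.6 = 46.6667 m/s
Apply formula: e = 1.435 * 46.6667^2 / (9.81 * 3440)
e = 1.435 * 2177.7778 / 33746.4
e = 0.092606 m = 92.6 mm

92.6


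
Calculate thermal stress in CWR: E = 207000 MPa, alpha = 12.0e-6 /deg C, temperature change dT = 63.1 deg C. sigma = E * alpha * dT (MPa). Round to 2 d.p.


sigma = E * alpha * dT
sigma = 207000 * 12.0e-6 * 63.1
sigma = 2.484 * 63.1
sigma = 156.74 MPa

156.74


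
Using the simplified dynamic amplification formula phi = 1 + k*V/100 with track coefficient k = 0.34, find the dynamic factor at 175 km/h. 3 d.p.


phi = 1 + k * V / 100
phi = 1 + 0.34 * 175 / 100
phi = 1 + 0.595
phi = 1.595

1.595


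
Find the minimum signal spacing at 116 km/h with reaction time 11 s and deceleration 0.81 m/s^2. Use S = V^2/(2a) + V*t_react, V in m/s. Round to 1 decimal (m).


V = 116 / 3.6 = 32.2222 m/s
Braking distance = 32.2222^2 / (2*0.81) = 640.9084 m
Sighting distance = 32.2222 * 11 = 354.4444 m
S = 640.9084 + 354.4444 = 995.4 m

995.4


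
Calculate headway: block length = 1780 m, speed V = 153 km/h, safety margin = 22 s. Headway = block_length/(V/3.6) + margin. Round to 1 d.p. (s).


V = 153 / 3.6 = 42.5 m/s
Block traversal time = 1780 / 42.5 = 41.8824 s
Headway = 41.8824 + 22
Headway = 63.9 s

63.9


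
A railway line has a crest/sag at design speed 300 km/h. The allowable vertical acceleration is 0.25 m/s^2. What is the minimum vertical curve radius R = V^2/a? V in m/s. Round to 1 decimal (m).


Convert speed: V = 300 / 3.6 = 83.3333 m/s
V^2 = 6944.4444 m^2/s^2
R_v = 6944.4444 / 0.25
R_v = 27777.8 m

27777.8


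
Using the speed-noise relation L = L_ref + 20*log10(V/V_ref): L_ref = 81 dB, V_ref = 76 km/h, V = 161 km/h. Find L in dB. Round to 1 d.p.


V/V_ref = 161 / 76 = 2.118421
log10(2.118421) = 0.326012
20 * 0.326012 = 6.5202
L = 81 + 6.5202 = 87.5 dB

87.5


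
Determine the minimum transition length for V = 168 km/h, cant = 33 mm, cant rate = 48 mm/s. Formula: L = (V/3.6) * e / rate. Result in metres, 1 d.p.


Convert speed: V = 168 / 3.6 = 46.6667 m/s
L = 46.6667 * 33 / 48
L = 1540.0 / 48
L = 32.1 m

32.1


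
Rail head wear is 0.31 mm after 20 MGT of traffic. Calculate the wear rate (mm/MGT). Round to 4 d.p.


Wear rate = total wear / cumulative tonnage
Rate = 0.31 / 20
Rate = 0.0155 mm/MGT

0.0155


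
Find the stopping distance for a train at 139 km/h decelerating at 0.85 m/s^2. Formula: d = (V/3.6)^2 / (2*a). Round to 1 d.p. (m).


Convert speed: V = 139 / 3.6 = 38.6111 m/s
V^2 = 1490.8179
d = 1490.8179 / (2 * 0.85)
d = 1490.8179 / 1.7
d = 877.0 m

877.0


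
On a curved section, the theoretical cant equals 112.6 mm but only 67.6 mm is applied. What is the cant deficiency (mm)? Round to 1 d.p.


Cant deficiency = equilibrium cant - actual cant
CD = 112.6 - 67.6
CD = 45.0 mm

45.0


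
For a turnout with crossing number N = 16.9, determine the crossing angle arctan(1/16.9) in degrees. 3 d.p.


1/N = 1/16.9 = 0.059172
angle = arctan(0.059172) = 0.059103 rad
angle = 0.059103 * 180/pi = 3.386 degrees

3.386


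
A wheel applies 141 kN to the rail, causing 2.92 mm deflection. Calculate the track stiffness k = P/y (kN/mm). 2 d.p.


Track stiffness k = P / y
k = 141 / 2.92
k = 48.29 kN/mm

48.29


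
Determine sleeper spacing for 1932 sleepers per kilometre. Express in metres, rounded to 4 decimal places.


Spacing = 1000 m / number of sleepers
Spacing = 1000 / 1932
Spacing = 0.5176 m

0.5176


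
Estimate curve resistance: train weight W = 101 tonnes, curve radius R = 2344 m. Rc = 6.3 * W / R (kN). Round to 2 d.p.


Rc = 6.3 * W / R
Rc = 6.3 * 101 / 2344
Rc = 636.3 / 2344
Rc = 0.27 kN

0.27


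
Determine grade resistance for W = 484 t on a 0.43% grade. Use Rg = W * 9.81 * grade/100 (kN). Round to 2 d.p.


Rg = W * 9.81 * grade / 100
Rg = 484 * 9.81 * 0.43 / 100
Rg = 4748.04 * 0.0043
Rg = 20.42 kN

20.42


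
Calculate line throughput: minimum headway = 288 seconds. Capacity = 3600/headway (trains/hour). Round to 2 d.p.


Capacity = 3600 / headway
Capacity = 3600 / 288
Capacity = 12.50 trains/hour

12.50


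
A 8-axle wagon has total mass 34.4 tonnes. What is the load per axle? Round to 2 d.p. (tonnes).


Load per axle = total weight / number of axles
Load = 34.4 / 8
Load = 4.30 tonnes

4.30


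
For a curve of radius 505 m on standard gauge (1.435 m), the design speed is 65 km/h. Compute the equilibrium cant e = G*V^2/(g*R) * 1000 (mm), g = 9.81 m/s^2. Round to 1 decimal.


Convert speed: V = 65 / 3.6 = 18.0556 m/s
Apply formula: e = 1.435 * 18.0556^2 / (9.81 * 505)
e = 1.435 * 326.0031 / 4954.05
e = 0.094431 m = 94.4 mm

94.4


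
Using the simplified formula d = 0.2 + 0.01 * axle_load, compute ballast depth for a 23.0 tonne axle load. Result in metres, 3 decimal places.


d = 0.2 + 0.01 * 23.0
d = 0.2 + 0.23
d = 0.430 m

0.430


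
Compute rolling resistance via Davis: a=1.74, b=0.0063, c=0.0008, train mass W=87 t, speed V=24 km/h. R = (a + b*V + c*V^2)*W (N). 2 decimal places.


b*V = 0.0063 * 24 = 0.1512
c*V^2 = 0.0008 * 576 = 0.4608
R_per_t = 1.74 + 0.1512 + 0.4608 = 2.352 N/t
R_total = 2.352 * 87 = 204.62 N

204.62


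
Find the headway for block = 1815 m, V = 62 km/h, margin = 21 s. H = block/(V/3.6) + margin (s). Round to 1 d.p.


V = 62 / 3.6 = 17.2222 m/s
Block traversal time = 1815 / 17.2222 = 105.3871 s
Headway = 105.3871 + 21
Headway = 126.4 s

126.4


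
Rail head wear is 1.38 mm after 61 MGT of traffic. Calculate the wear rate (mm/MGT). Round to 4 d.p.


Wear rate = total wear / cumulative tonnage
Rate = 1.38 / 61
Rate = 0.0226 mm/MGT

0.0226


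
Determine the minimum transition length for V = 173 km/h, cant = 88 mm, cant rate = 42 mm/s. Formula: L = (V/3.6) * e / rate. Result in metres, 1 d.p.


Convert speed: V = 173 / 3.6 = 48.0556 m/s
L = 48.0556 * 88 / 42
L = 4228.8889 / 42
L = 100.7 m

100.7


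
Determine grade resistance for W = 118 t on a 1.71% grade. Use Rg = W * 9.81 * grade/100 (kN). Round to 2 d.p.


Rg = W * 9.81 * grade / 100
Rg = 118 * 9.81 * 1.71 / 100
Rg = 1157.58 * 0.0171
Rg = 19.79 kN

19.79


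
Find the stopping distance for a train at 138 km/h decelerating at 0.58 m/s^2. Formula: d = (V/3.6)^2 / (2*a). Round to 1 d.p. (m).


Convert speed: V = 138 / 3.6 = 38.3333 m/s
V^2 = 1469.4444
d = 1469.4444 / (2 * 0.58)
d = 1469.4444 / 1.16
d = 1266.8 m

1266.8


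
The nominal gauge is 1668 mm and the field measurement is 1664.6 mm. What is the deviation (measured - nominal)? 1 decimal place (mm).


Deviation = measured - nominal
Deviation = 1664.6 - 1668
Deviation = -3.4 mm

-3.4


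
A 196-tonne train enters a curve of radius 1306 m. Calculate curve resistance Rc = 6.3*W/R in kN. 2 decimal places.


Rc = 6.3 * W / R
Rc = 6.3 * 196 / 1306
Rc = 1234.8 / 1306
Rc = 0.95 kN

0.95


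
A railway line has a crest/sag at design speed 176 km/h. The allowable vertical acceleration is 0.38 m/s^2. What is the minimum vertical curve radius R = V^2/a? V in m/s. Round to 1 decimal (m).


Convert speed: V = 176 / 3.6 = 48.8889 m/s
V^2 = 2390.1235 m^2/s^2
R_v = 2390.1235 / 0.38
R_v = 6289.8 m

6289.8


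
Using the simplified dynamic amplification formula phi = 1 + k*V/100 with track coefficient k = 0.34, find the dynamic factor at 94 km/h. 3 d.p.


phi = 1 + k * V / 100
phi = 1 + 0.34 * 94 / 100
phi = 1 + 0.3196
phi = 1.320

1.320


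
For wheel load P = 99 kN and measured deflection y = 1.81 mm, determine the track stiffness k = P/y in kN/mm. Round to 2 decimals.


Track stiffness k = P / y
k = 99 / 1.81
k = 54.70 kN/mm

54.70


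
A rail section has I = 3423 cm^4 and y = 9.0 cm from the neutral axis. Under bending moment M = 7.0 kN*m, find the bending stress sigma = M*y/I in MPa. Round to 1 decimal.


Convert units:
M = 7.0 kN*m = 7000000 N*mm
y = 9.0 cm = 90 mm
I = 3423 cm^4 = 34230000 mm^4
sigma = 7000000 * 90 / 34230000
sigma = 18.4 MPa

18.4


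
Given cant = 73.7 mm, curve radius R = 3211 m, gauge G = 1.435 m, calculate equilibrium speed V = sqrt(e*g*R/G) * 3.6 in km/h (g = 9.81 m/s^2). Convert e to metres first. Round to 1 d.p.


Convert cant: e = 73.7 mm = 0.0737 m
V_ms = sqrt(0.0737 * 9.81 * 3211 / 1.435)
V_ms = sqrt(1617.800256) = 40.2219 m/s
V = 40.2219 * 3.6 = 144.8 km/h

144.8


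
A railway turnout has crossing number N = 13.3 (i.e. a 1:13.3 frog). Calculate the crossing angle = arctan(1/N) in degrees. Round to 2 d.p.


1/N = 1/13.3 = 0.075188
angle = arctan(0.075188) = 0.075047 rad
angle = 0.075047 * 180/pi = 4.30 degrees

4.30


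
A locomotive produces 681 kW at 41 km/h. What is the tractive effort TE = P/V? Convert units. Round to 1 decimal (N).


Convert: P = 681 kW = 681000 W
V = 41 / 3.6 = 11.3889 m/s
TE = 681000 / 11.3889
TE = 59795.1 N

59795.1


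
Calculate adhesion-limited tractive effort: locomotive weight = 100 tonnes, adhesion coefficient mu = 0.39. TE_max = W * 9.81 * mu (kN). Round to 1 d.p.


TE_max = W * g * mu
TE_max = 100 * 9.81 * 0.39
TE_max = 981.0 * 0.39
TE_max = 382.6 kN

382.6


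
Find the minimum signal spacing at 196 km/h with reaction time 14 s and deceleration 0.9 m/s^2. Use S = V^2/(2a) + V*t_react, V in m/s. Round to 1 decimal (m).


V = 196 / 3.6 = 54.4444 m/s
Braking distance = 54.4444^2 / (2*0.9) = 1646.7764 m
Sighting distance = 54.4444 * 14 = 762.2222 m
S = 1646.7764 + 762.2222 = 2409.0 m

2409.0


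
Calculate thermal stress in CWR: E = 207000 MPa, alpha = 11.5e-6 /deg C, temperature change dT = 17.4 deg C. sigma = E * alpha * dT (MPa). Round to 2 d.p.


sigma = E * alpha * dT
sigma = 207000 * 11.5e-6 * 17.4
sigma = 2.3805 * 17.4
sigma = 41.42 MPa

41.42


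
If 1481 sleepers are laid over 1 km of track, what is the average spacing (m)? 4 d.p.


Spacing = 1000 m / number of sleepers
Spacing = 1000 / 1481
Spacing = 0.6752 m

0.6752


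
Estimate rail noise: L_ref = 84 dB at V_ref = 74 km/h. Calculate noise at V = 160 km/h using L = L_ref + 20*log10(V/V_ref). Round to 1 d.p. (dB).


V/V_ref = 160 / 74 = 2.162162
log10(2.162162) = 0.334888
20 * 0.334888 = 6.6978
L = 84 + 6.6978 = 90.7 dB

90.7


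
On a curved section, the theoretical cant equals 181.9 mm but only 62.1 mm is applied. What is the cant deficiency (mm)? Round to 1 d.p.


Cant deficiency = equilibrium cant - actual cant
CD = 181.9 - 62.1
CD = 119.8 mm

119.8


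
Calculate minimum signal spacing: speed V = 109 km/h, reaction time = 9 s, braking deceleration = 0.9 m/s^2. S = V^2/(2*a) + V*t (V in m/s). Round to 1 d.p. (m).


V = 109 / 3.6 = 30.2778 m/s
Braking distance = 30.2778^2 / (2*0.9) = 509.3021 m
Sighting distance = 30.2778 * 9 = 272.5 m
S = 509.3021 + 272.5 = 781.8 m

781.8


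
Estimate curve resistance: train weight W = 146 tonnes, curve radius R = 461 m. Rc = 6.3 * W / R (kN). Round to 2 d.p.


Rc = 6.3 * W / R
Rc = 6.3 * 146 / 461
Rc = 919.8 / 461
Rc = 2.00 kN

2.00


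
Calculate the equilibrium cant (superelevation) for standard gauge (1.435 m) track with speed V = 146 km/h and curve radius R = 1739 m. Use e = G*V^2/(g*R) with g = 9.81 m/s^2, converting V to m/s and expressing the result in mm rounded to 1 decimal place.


Convert speed: V = 146 / 3.6 = 40.5556 m/s
Apply formula: e = 1.435 * 40.5556^2 / (9.81 * 1739)
e = 1.435 * 1644.7531 / 17059.59
e = 0.138352 m = 138.4 mm

138.4


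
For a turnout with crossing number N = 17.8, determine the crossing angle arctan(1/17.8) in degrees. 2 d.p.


1/N = 1/17.8 = 0.05618
angle = arctan(0.05618) = 0.056121 rad
angle = 0.056121 * 180/pi = 3.22 degrees

3.22


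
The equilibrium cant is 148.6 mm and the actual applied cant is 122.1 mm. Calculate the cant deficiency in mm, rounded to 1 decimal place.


Cant deficiency = equilibrium cant - actual cant
CD = 148.6 - 122.1
CD = 26.5 mm

26.5


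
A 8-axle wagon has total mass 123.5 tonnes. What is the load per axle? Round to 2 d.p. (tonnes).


Load per axle = total weight / number of axles
Load = 123.5 / 8
Load = 15.44 tonnes

15.44


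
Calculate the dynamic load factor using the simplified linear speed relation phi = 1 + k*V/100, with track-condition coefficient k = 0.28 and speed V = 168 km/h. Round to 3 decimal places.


phi = 1 + k * V / 100
phi = 1 + 0.28 * 168 / 100
phi = 1 + 0.4704
phi = 1.470

1.470


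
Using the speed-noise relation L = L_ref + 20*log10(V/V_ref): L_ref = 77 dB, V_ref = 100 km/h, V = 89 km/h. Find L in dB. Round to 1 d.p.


V/V_ref = 89 / 100 = 0.89
log10(0.89) = -0.05061
20 * -0.05061 = -1.0122
L = 77 + -1.0122 = 76.0 dB

76.0


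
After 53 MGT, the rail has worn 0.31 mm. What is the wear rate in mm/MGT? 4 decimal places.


Wear rate = total wear / cumulative tonnage
Rate = 0.31 / 53
Rate = 0.0058 mm/MGT

0.0058


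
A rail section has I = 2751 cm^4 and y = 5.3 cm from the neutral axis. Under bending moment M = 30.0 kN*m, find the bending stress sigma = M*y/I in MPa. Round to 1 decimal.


Convert units:
M = 30.0 kN*m = 30000000 N*mm
y = 5.3 cm = 53 mm
I = 2751 cm^4 = 27510000 mm^4
sigma = 30000000 * 53 / 27510000
sigma = 57.8 MPa

57.8


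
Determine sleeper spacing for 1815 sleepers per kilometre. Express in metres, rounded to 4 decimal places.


Spacing = 1000 m / number of sleepers
Spacing = 1000 / 1815
Spacing = 0.5510 m

0.5510


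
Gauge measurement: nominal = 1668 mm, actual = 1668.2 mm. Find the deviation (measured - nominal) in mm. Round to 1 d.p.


Deviation = measured - nominal
Deviation = 1668.2 - 1668
Deviation = 0.2 mm

0.2


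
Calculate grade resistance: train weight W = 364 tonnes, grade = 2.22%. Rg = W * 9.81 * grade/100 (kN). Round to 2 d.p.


Rg = W * 9.81 * grade / 100
Rg = 364 * 9.81 * 2.22 / 100
Rg = 3570.84 * 0.0222
Rg = 79.27 kN

79.27


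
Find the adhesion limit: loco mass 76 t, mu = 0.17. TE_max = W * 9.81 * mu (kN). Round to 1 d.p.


TE_max = W * g * mu
TE_max = 76 * 9.81 * 0.17
TE_max = 745.56 * 0.17
TE_max = 126.7 kN

126.7


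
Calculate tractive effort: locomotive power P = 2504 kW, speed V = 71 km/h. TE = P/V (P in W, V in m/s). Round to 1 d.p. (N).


Convert: P = 2504 kW = 2504000 W
V = 71 / 3.6 = 19.7222 m/s
TE = 2504000 / 19.7222
TE = 126963.4 N

126963.4


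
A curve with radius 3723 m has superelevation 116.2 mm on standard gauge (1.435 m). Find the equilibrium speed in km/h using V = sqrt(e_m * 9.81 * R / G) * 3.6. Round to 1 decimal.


Convert cant: e = 116.2 mm = 0.1162 m
V_ms = sqrt(0.1162 * 9.81 * 3723 / 1.435)
V_ms = sqrt(2957.442234) = 54.3824 m/s
V = 54.3824 * 3.6 = 195.8 km/h

195.8


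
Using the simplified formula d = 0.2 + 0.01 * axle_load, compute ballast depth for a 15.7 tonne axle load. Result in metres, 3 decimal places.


d = 0.2 + 0.01 * 15.7
d = 0.2 + 0.157
d = 0.357 m

0.357


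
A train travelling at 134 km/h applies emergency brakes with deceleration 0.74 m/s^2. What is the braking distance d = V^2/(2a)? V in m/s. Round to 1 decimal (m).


Convert speed: V = 134 / 3.6 = 37.2222 m/s
V^2 = 1385.4938
d = 1385.4938 / (2 * 0.74)
d = 1385.4938 / 1.48
d = 936.1 m

936.1


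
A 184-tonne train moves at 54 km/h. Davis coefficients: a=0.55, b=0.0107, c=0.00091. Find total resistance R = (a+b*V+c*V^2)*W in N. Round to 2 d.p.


b*V = 0.0107 * 54 = 0.5778
c*V^2 = 0.00091 * 2916 = 2.65356
R_per_t = 0.55 + 0.5778 + 2.65356 = 3.78136 N/t
R_total = 3.78136 * 184 = 695.77 N

695.77


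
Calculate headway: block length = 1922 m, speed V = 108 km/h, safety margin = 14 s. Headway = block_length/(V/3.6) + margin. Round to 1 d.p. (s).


V = 108 / 3.6 = 30.0 m/s
Block traversal time = 1922 / 30.0 = 64.0667 s
Headway = 64.0667 + 14
Headway = 78.1 s

78.1


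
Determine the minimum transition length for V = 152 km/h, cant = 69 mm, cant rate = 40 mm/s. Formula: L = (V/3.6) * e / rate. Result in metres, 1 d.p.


Convert speed: V = 152 / 3.6 = 42.2222 m/s
L = 42.2222 * 69 / 40
L = 2913.3333 / 40
L = 72.8 m

72.8


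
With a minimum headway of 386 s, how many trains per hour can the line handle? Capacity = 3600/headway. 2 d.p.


Capacity = 3600 / headway
Capacity = 3600 / 386
Capacity = 9.33 trains/hour

9.33


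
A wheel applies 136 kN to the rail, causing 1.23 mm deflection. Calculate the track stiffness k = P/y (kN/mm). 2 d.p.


Track stiffness k = P / y
k = 136 / 1.23
k = 110.57 kN/mm

110.57


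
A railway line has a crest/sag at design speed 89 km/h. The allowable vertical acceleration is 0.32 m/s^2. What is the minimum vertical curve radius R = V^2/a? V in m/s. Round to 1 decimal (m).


Convert speed: V = 89 / 3.6 = 24.7222 m/s
V^2 = 611.1883 m^2/s^2
R_v = 611.1883 / 0.32
R_v = 1910.0 m

1910.0


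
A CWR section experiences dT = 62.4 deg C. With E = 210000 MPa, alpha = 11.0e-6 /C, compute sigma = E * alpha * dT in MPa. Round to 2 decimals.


sigma = E * alpha * dT
sigma = 210000 * 11.0e-6 * 62.4
sigma = 2.31 * 62.4
sigma = 144.14 MPa

144.14


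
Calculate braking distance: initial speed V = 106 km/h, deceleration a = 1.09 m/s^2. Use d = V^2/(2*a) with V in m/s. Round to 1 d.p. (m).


Convert speed: V = 106 / 3.6 = 29.4444 m/s
V^2 = 866.9753
d = 866.9753 / (2 * 1.09)
d = 866.9753 / 2.18
d = 397.7 m

397.7


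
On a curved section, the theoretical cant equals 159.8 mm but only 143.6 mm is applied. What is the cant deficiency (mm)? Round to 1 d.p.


Cant deficiency = equilibrium cant - actual cant
CD = 159.8 - 143.6
CD = 16.2 mm

16.2


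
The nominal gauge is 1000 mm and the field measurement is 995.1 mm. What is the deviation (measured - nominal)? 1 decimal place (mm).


Deviation = measured - nominal
Deviation = 995.1 - 1000
Deviation = -4.9 mm

-4.9


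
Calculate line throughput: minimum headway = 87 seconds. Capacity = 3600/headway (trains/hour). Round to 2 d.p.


Capacity = 3600 / headway
Capacity = 3600 / 87
Capacity = 41.38 trains/hour

41.38


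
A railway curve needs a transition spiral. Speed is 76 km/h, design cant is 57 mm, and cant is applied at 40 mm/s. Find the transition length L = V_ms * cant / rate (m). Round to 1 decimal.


Convert speed: V = 76 / 3.6 = 21.1111 m/s
L = 21.1111 * 57 / 40
L = 1203.3333 / 40
L = 30.1 m

30.1


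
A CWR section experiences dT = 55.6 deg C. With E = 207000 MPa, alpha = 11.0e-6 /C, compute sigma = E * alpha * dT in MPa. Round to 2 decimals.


sigma = E * alpha * dT
sigma = 207000 * 11.0e-6 * 55.6
sigma = 2.277 * 55.6
sigma = 126.60 MPa

126.60


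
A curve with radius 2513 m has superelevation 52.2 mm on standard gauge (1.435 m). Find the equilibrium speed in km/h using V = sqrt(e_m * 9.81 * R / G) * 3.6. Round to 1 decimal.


Convert cant: e = 52.2 mm = 0.0522 m
V_ms = sqrt(0.0522 * 9.81 * 2513 / 1.435)
V_ms = sqrt(896.76799) = 29.9461 m/s
V = 29.9461 * 3.6 = 107.8 km/h

107.8


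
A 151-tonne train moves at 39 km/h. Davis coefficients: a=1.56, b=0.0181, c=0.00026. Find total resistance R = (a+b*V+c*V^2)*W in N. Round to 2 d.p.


b*V = 0.0181 * 39 = 0.7059
c*V^2 = 0.00026 * 1521 = 0.39546
R_per_t = 1.56 + 0.7059 + 0.39546 = 2.66136 N/t
R_total = 2.66136 * 151 = 401.87 N

401.87


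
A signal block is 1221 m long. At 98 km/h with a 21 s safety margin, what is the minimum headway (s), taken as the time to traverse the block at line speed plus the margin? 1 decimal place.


V = 98 / 3.6 = 27.2222 m/s
Block traversal time = 1221 / 27.2222 = 44.8531 s
Headway = 44.8531 + 21
Headway = 65.9 s

65.9


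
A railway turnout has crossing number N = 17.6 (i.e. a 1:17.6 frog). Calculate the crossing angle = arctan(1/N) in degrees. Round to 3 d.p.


1/N = 1/17.6 = 0.056818
angle = arctan(0.056818) = 0.056757 rad
angle = 0.056757 * 180/pi = 3.252 degrees

3.252


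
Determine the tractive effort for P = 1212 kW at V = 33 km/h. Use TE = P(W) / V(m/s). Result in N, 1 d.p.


Convert: P = 1212 kW = 1212000 W
V = 33 / 3.6 = 9.1667 m/s
TE = 1212000 / 9.1667
TE = 132218.2 N

132218.2


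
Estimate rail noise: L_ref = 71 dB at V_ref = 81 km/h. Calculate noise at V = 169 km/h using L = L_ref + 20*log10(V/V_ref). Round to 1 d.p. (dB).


V/V_ref = 169 / 81 = 2.08642
log10(2.08642) = 0.319402
20 * 0.319402 = 6.388
L = 71 + 6.388 = 77.4 dB

77.4


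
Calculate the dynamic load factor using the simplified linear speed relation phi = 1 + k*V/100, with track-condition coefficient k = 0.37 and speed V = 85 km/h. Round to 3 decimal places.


phi = 1 + k * V / 100
phi = 1 + 0.37 * 85 / 100
phi = 1 + 0.3145
phi = 1.315

1.315


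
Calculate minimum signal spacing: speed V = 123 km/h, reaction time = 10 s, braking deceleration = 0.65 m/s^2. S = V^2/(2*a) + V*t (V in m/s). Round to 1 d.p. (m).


V = 123 / 3.6 = 34.1667 m/s
Braking distance = 34.1667^2 / (2*0.65) = 897.9701 m
Sighting distance = 34.1667 * 10 = 341.6667 m
S = 897.9701 + 341.6667 = 1239.6 m

1239.6


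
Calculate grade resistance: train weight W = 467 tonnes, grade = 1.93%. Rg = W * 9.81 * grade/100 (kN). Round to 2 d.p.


Rg = W * 9.81 * grade / 100
Rg = 467 * 9.81 * 1.93 / 100
Rg = 4581.27 * 0.0193
Rg = 88.42 kN

88.42


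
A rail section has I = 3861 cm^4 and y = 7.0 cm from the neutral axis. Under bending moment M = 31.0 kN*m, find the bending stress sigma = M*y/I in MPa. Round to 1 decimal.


Convert units:
M = 31.0 kN*m = 31000000 N*mm
y = 7.0 cm = 70 mm
I = 3861 cm^4 = 38610000 mm^4
sigma = 31000000 * 70 / 38610000
sigma = 56.2 MPa

56.2


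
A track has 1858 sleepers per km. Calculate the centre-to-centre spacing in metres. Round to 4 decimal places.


Spacing = 1000 m / number of sleepers
Spacing = 1000 / 1858
Spacing = 0.5382 m

0.5382


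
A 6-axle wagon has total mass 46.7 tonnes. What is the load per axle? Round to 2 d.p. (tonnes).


Load per axle = total weight / number of axles
Load = 46.7 / 6
Load = 7.78 tonnes

7.78


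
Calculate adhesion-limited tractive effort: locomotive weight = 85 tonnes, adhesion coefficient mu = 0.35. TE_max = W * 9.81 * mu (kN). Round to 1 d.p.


TE_max = W * g * mu
TE_max = 85 * 9.81 * 0.35
TE_max = 833.85 * 0.35
TE_max = 291.8 kN

291.8


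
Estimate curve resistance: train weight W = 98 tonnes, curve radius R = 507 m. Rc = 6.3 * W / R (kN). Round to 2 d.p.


Rc = 6.3 * W / R
Rc = 6.3 * 98 / 507
Rc = 617.4 / 507
Rc = 1.22 kN

1.22


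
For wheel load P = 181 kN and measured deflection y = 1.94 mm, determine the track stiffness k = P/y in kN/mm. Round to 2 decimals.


Track stiffness k = P / y
k = 181 / 1.94
k = 93.30 kN/mm

93.30


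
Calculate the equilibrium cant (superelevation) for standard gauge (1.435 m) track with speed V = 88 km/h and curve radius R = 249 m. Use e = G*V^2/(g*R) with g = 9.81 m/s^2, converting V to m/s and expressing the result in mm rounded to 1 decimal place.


Convert speed: V = 88 / 3.6 = 24.4444 m/s
Apply formula: e = 1.435 * 24.4444^2 / (9.81 * 249)
e = 1.435 * 597.5309 / 2442.69
e = 0.35103 m = 351.0 mm

351.0


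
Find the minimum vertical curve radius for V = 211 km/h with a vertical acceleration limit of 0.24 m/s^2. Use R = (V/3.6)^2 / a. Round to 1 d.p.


Convert speed: V = 211 / 3.6 = 58.6111 m/s
V^2 = 3435.2623 m^2/s^2
R_v = 3435.2623 / 0.24
R_v = 14313.6 m

14313.6


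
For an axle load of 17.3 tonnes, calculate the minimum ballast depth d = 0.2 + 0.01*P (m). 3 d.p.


d = 0.2 + 0.01 * 17.3
d = 0.2 + 0.173
d = 0.373 m

0.373


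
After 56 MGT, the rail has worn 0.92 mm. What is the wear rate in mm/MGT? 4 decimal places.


Wear rate = total wear / cumulative tonnage
Rate = 0.92 / 56
Rate = 0.0164 mm/MGT

0.0164


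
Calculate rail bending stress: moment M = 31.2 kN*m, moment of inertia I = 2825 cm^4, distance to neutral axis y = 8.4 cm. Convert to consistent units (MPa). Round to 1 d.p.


Convert units:
M = 31.2 kN*m = 31200000 N*mm
y = 8.4 cm = 84 mm
I = 2825 cm^4 = 28250000 mm^4
sigma = 31200000 * 84 / 28250000
sigma = 92.8 MPa

92.8


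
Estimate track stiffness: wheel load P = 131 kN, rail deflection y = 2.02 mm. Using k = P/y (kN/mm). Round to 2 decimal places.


Track stiffness k = P / y
k = 131 / 2.02
k = 64.85 kN/mm

64.85


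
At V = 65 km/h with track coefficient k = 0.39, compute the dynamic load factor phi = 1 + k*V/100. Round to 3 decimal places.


phi = 1 + k * V / 100
phi = 1 + 0.39 * 65 / 100
phi = 1 + 0.2535
phi = 1.254

1.254


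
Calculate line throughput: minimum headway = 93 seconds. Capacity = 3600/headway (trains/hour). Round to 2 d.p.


Capacity = 3600 / headway
Capacity = 3600 / 93
Capacity = 38.71 trains/hour

38.71


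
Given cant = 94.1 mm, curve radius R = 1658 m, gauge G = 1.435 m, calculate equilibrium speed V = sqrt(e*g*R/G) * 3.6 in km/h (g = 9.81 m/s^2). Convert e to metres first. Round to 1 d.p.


Convert cant: e = 94.1 mm = 0.0941 m
V_ms = sqrt(0.0941 * 9.81 * 1658 / 1.435)
V_ms = sqrt(1066.574647) = 32.6585 m/s
V = 32.6585 * 3.6 = 117.6 km/h

117.6


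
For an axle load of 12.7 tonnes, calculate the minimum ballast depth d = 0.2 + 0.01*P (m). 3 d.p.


d = 0.2 + 0.01 * 12.7
d = 0.2 + 0.127
d = 0.327 m

0.327


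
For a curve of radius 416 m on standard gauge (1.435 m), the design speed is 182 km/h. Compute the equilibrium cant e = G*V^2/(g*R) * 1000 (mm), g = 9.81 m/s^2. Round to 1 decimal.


Convert speed: V = 182 / 3.6 = 50.5556 m/s
Apply formula: e = 1.435 * 50.5556^2 / (9.81 * 416)
e = 1.435 * 2555.8642 / 4080.96
e = 0.898726 m = 898.7 mm

898.7


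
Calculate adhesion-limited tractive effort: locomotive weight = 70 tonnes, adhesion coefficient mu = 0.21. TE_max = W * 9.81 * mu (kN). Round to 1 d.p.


TE_max = W * g * mu
TE_max = 70 * 9.81 * 0.21
TE_max = 686.7 * 0.21
TE_max = 144.2 kN

144.2
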